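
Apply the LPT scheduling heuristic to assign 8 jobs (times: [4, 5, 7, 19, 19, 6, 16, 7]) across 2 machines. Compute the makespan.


Sort jobs in decreasing order (LPT): [19, 19, 16, 7, 7, 6, 5, 4]
Assign each job to the least loaded machine:
  Machine 1: jobs [19, 16, 5], load = 40
  Machine 2: jobs [19, 7, 7, 6, 4], load = 43
Makespan = max load = 43

43


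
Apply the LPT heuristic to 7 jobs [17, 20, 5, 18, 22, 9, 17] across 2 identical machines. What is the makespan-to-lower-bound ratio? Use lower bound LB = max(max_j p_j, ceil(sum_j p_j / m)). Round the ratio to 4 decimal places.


LPT order: [22, 20, 18, 17, 17, 9, 5]
Machine loads after assignment: [53, 55]
LPT makespan = 55
Lower bound = max(max_job, ceil(total/2)) = max(22, 54) = 54
Ratio = 55 / 54 = 1.0185

1.0185


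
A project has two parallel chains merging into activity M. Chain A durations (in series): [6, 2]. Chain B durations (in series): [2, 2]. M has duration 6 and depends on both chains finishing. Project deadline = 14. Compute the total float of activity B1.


Forward pass: ES(B1) = sum of predecessors on chain B = 0
EF = ES + duration = 0 + 2 = 2
Backward pass: LF(M) = deadline = 14; LS(M) = 14 - 6 = 8
LF(B1) = LS(M) - sum(successors on chain B) = 8 - 2 = 6
LS = LF - duration = 6 - 2 = 4
Total float = LS - ES = 4 - 0 = 4

4


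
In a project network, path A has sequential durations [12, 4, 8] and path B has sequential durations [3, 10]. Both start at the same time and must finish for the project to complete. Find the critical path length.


Path A total = 12 + 4 + 8 = 24
Path B total = 3 + 10 = 13
Critical path = longest path = max(24, 13) = 24

24


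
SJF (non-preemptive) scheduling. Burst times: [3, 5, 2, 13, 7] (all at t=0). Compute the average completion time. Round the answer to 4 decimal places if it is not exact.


SJF order (ascending): [2, 3, 5, 7, 13]
Completion times:
  Job 1: burst=2, C=2
  Job 2: burst=3, C=5
  Job 3: burst=5, C=10
  Job 4: burst=7, C=17
  Job 5: burst=13, C=30
Average completion = 64/5 = 12.8

12.8


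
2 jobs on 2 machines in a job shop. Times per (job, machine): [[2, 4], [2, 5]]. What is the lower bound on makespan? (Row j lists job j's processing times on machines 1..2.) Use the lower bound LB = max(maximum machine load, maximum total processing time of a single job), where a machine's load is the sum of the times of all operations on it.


Machine loads:
  Machine 1: 2 + 2 = 4
  Machine 2: 4 + 5 = 9
Max machine load = 9
Job totals:
  Job 1: 6
  Job 2: 7
Max job total = 7
Lower bound = max(9, 7) = 9

9


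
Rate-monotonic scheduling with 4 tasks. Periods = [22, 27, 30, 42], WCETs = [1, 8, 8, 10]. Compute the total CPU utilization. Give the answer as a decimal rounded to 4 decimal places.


Compute individual utilizations (exact fractions):
  Task 1: C/T = 1/22 (approx. 0.0455)
  Task 2: C/T = 8/27 (approx. 0.2963)
  Task 3: C/T = 8/30 = 4/15 (approx. 0.2667)
  Task 4: C/T = 10/42 = 5/21 (approx. 0.2381)
Total utilization U = 1/22 + 8/27 + 4/15 + 5/21 = 17599/20790
Rounded to 4 decimal places: U = 0.8465
RM (Liu & Layland) bound for 4 tasks = 0.756828; compare with U = 17599/20790 (approx. 0.846513)
bound < U <= 1, so the RM sufficient condition is not met (inconclusive; an exact test such as response-time analysis is needed).

0.8465


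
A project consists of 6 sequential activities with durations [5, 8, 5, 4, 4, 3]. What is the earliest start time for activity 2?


Activity 2 starts after activities 1 through 1 complete.
Predecessor durations: [5]
ES = 5 = 5

5


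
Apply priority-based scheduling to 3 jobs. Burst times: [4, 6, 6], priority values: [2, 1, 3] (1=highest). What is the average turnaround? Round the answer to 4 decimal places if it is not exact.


Sort by priority (ascending = highest first):
Order: [(1, 6), (2, 4), (3, 6)]
Completion times:
  Priority 1, burst=6, C=6
  Priority 2, burst=4, C=10
  Priority 3, burst=6, C=16
Average turnaround = 32/3 = 10.6667

10.6667


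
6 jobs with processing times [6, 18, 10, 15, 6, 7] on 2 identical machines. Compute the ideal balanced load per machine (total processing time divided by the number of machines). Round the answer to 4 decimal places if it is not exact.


Total processing time = 6 + 18 + 10 + 15 + 6 + 7 = 62
Number of machines = 2
Ideal balanced load = 62 / 2 = 31.0

31.0


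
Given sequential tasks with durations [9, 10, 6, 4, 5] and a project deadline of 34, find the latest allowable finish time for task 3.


LF(activity 3) = deadline - sum of successor durations
Successors: activities 4 through 5 with durations [4, 5]
Sum of successor durations = 9
LF = 34 - 9 = 25

25


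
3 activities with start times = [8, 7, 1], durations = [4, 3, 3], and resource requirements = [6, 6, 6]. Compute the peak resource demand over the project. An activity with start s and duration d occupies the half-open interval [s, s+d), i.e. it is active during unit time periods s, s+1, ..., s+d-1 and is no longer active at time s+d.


Each activity i is active on [start_i, start_i + duration_i).
Compute total resource usage per time slot:
  t=0: active resources = [], total = 0
  t=1: active resources = [6], total = 6
  t=2: active resources = [6], total = 6
  t=3: active resources = [6], total = 6
  t=4: active resources = [], total = 0
  t=5: active resources = [], total = 0
  t=6: active resources = [], total = 0
  t=7: active resources = [6], total = 6
  t=8: active resources = [6, 6], total = 12
  t=9: active resources = [6, 6], total = 12
  t=10: active resources = [6], total = 6
  t=11: active resources = [6], total = 6
Peak resource demand = 12

12


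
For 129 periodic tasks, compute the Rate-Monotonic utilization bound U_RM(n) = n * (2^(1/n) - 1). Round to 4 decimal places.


Compute 2^(1/129) = 1.0053876957
Subtract 1: 1.0053876957 - 1 = 0.0053876957
Multiply by n: 129 * 0.0053876957 = 0.6950127453
Round to 4 dp: 0.6950

0.6950


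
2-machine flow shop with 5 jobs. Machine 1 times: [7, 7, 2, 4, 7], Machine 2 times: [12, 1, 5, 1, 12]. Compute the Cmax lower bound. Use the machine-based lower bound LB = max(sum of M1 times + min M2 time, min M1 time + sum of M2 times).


LB1 = sum(M1 times) + min(M2 times) = 27 + 1 = 28
LB2 = min(M1 times) + sum(M2 times) = 2 + 31 = 33
Lower bound = max(LB1, LB2) = max(28, 33) = 33

33


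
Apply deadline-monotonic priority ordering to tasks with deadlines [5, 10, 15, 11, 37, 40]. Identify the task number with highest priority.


Sort tasks by relative deadline (ascending):
  Task 1: deadline = 5
  Task 2: deadline = 10
  Task 4: deadline = 11
  Task 3: deadline = 15
  Task 5: deadline = 37
  Task 6: deadline = 40
Priority order (highest first): [1, 2, 4, 3, 5, 6]
Highest priority task = 1

1


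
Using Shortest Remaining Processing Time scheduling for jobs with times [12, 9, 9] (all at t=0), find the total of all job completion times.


Since all jobs arrive at t=0, SRPT equals SPT ordering.
SPT order: [9, 9, 12]
Completion times:
  Job 1: p=9, C=9
  Job 2: p=9, C=18
  Job 3: p=12, C=30
Total completion time = 9 + 18 + 30 = 57

57


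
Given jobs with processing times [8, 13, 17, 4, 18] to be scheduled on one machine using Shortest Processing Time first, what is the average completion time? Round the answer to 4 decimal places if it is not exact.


Sort jobs by processing time (SPT order): [4, 8, 13, 17, 18]
Compute completion times sequentially:
  Job 1: processing = 4, completes at 4
  Job 2: processing = 8, completes at 12
  Job 3: processing = 13, completes at 25
  Job 4: processing = 17, completes at 42
  Job 5: processing = 18, completes at 60
Sum of completion times = 143
Average completion time = 143/5 = 28.6

28.6


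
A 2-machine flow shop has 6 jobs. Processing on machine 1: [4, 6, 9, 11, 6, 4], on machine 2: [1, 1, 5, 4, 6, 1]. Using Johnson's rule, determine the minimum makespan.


Apply Johnson's rule:
  Group 1 (a <= b): [(5, 6, 6)]
  Group 2 (a > b): [(3, 9, 5), (4, 11, 4), (1, 4, 1), (2, 6, 1), (6, 4, 1)]
Optimal job order: [5, 3, 4, 1, 2, 6]
Schedule:
  Job 5: M1 done at 6, M2 done at 12
  Job 3: M1 done at 15, M2 done at 20
  Job 4: M1 done at 26, M2 done at 30
  Job 1: M1 done at 30, M2 done at 31
  Job 2: M1 done at 36, M2 done at 37
  Job 6: M1 done at 40, M2 done at 41
Makespan = 41

41


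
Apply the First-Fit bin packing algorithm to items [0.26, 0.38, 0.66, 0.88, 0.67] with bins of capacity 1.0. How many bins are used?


Place items sequentially using First-Fit:
  Item 0.26 -> new Bin 1
  Item 0.38 -> Bin 1 (now 0.64)
  Item 0.66 -> new Bin 2
  Item 0.88 -> new Bin 3
  Item 0.67 -> new Bin 4
Total bins used = 4

4


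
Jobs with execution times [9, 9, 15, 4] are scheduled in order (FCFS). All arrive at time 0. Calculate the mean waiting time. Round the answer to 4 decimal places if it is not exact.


FCFS order (as given): [9, 9, 15, 4]
Waiting times:
  Job 1: wait = 0
  Job 2: wait = 9
  Job 3: wait = 18
  Job 4: wait = 33
Sum of waiting times = 60
Average waiting time = 60/4 = 15.0

15.0


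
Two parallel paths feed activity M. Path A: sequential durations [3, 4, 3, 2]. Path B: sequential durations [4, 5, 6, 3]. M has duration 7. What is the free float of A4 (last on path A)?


ES(A4) = sum of predecessors on chain A = 10
EF(A4) = ES + duration = 10 + 2 = 12
Successor of A4 is M. ES(M) = max(sum(A), sum(B)) = max(12, 18) = 18
Free float = ES(successor) - EF(current) = 18 - 12 = 6

6


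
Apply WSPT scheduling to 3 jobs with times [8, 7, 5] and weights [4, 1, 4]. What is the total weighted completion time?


Compute p/w ratios and sort ascending (WSPT): [(5, 4), (8, 4), (7, 1)]
Compute weighted completion times:
  Job (p=5,w=4): C=5, w*C=4*5=20
  Job (p=8,w=4): C=13, w*C=4*13=52
  Job (p=7,w=1): C=20, w*C=1*20=20
Total weighted completion time = 92

92


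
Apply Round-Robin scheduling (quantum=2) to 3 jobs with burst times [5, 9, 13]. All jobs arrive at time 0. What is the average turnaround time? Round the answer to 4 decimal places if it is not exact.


Time quantum = 2
Execution trace:
  J1 runs 2 units, time = 2
  J2 runs 2 units, time = 4
  J3 runs 2 units, time = 6
  J1 runs 2 units, time = 8
  J2 runs 2 units, time = 10
  J3 runs 2 units, time = 12
  J1 runs 1 units, time = 13
  J2 runs 2 units, time = 15
  J3 runs 2 units, time = 17
  J2 runs 2 units, time = 19
  J3 runs 2 units, time = 21
  J2 runs 1 units, time = 22
  J3 runs 2 units, time = 24
  J3 runs 2 units, time = 26
  J3 runs 1 units, time = 27
Finish times: [13, 22, 27]
Average turnaround = 62/3 = 20.6667

20.6667


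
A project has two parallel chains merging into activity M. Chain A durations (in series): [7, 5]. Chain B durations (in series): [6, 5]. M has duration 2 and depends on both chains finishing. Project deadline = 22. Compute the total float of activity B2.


Forward pass: ES(B2) = sum of predecessors on chain B = 6
EF = ES + duration = 6 + 5 = 11
Backward pass: LF(M) = deadline = 22; LS(M) = 22 - 2 = 20
LF(B2) = LS(M) - sum(successors on chain B) = 20 - 0 = 20
LS = LF - duration = 20 - 5 = 15
Total float = LS - ES = 15 - 6 = 9

9


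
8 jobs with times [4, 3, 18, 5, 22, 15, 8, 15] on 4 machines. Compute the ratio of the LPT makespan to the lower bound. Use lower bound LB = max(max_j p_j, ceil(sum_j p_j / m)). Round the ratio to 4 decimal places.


LPT order: [22, 18, 15, 15, 8, 5, 4, 3]
Machine loads after assignment: [22, 22, 23, 23]
LPT makespan = 23
Lower bound = max(max_job, ceil(total/4)) = max(22, 23) = 23
Ratio = 23 / 23 = 1.0

1.0


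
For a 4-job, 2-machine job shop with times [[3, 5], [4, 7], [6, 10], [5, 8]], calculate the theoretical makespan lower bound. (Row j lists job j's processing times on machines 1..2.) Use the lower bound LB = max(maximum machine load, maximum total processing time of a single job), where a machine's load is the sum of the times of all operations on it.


Machine loads:
  Machine 1: 3 + 4 + 6 + 5 = 18
  Machine 2: 5 + 7 + 10 + 8 = 30
Max machine load = 30
Job totals:
  Job 1: 8
  Job 2: 11
  Job 3: 16
  Job 4: 13
Max job total = 16
Lower bound = max(30, 16) = 30

30


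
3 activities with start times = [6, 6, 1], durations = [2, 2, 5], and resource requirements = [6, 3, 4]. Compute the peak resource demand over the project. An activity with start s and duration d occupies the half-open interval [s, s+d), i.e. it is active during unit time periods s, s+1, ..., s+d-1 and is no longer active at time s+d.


Each activity i is active on [start_i, start_i + duration_i).
Compute total resource usage per time slot:
  t=0: active resources = [], total = 0
  t=1: active resources = [4], total = 4
  t=2: active resources = [4], total = 4
  t=3: active resources = [4], total = 4
  t=4: active resources = [4], total = 4
  t=5: active resources = [4], total = 4
  t=6: active resources = [6, 3], total = 9
  t=7: active resources = [6, 3], total = 9
Peak resource demand = 9

9


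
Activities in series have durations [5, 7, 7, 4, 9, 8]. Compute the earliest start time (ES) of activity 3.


Activity 3 starts after activities 1 through 2 complete.
Predecessor durations: [5, 7]
ES = 5 + 7 = 12

12


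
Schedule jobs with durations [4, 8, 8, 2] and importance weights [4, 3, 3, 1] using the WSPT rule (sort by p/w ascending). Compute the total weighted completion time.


Compute p/w ratios and sort ascending (WSPT): [(4, 4), (2, 1), (8, 3), (8, 3)]
Compute weighted completion times:
  Job (p=4,w=4): C=4, w*C=4*4=16
  Job (p=2,w=1): C=6, w*C=1*6=6
  Job (p=8,w=3): C=14, w*C=3*14=42
  Job (p=8,w=3): C=22, w*C=3*22=66
Total weighted completion time = 130

130


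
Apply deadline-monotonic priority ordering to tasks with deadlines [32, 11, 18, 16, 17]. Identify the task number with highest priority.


Sort tasks by relative deadline (ascending):
  Task 2: deadline = 11
  Task 4: deadline = 16
  Task 5: deadline = 17
  Task 3: deadline = 18
  Task 1: deadline = 32
Priority order (highest first): [2, 4, 5, 3, 1]
Highest priority task = 2

2


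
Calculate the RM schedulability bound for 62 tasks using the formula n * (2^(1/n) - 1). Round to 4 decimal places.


Compute 2^(1/62) = 1.0112425207
Subtract 1: 1.0112425207 - 1 = 0.0112425207
Multiply by n: 62 * 0.0112425207 = 0.6970362834
Round to 4 dp: 0.6970

0.6970


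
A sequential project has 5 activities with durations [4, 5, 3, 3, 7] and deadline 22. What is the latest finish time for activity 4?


LF(activity 4) = deadline - sum of successor durations
Successors: activities 5 through 5 with durations [7]
Sum of successor durations = 7
LF = 22 - 7 = 15

15


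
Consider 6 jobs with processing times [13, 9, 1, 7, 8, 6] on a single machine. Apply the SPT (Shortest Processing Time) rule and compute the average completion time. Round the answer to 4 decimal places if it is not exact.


Sort jobs by processing time (SPT order): [1, 6, 7, 8, 9, 13]
Compute completion times sequentially:
  Job 1: processing = 1, completes at 1
  Job 2: processing = 6, completes at 7
  Job 3: processing = 7, completes at 14
  Job 4: processing = 8, completes at 22
  Job 5: processing = 9, completes at 31
  Job 6: processing = 13, completes at 44
Sum of completion times = 119
Average completion time = 119/6 = 19.8333

19.8333


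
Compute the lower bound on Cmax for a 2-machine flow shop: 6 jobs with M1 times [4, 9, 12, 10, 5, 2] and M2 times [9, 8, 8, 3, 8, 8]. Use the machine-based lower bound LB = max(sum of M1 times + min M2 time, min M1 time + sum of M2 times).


LB1 = sum(M1 times) + min(M2 times) = 42 + 3 = 45
LB2 = min(M1 times) + sum(M2 times) = 2 + 44 = 46
Lower bound = max(LB1, LB2) = max(45, 46) = 46

46


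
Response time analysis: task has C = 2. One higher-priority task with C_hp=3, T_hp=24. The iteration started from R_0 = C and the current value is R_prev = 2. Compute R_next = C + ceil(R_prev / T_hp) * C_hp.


R_next = C + ceil(R_prev / T_hp) * C_hp
ceil(2 / 24) = ceil(0.0833) = 1
Interference = 1 * 3 = 3
R_next = 2 + 3 = 5

5


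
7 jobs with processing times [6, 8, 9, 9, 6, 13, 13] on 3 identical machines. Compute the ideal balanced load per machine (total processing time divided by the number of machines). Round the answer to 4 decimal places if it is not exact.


Total processing time = 6 + 8 + 9 + 9 + 6 + 13 + 13 = 64
Number of machines = 3
Ideal balanced load = 64 / 3 = 21.3333

21.3333


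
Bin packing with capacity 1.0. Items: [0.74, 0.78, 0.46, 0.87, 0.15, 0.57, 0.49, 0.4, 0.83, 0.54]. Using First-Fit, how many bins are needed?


Place items sequentially using First-Fit:
  Item 0.74 -> new Bin 1
  Item 0.78 -> new Bin 2
  Item 0.46 -> new Bin 3
  Item 0.87 -> new Bin 4
  Item 0.15 -> Bin 1 (now 0.89)
  Item 0.57 -> new Bin 5
  Item 0.49 -> Bin 3 (now 0.95)
  Item 0.4 -> Bin 5 (now 0.97)
  Item 0.83 -> new Bin 6
  Item 0.54 -> new Bin 7
Total bins used = 7

7


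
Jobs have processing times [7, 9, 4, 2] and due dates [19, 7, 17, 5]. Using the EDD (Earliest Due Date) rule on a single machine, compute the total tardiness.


Sort by due date (EDD order): [(2, 5), (9, 7), (4, 17), (7, 19)]
Compute completion times and tardiness:
  Job 1: p=2, d=5, C=2, tardiness=max(0,2-5)=0
  Job 2: p=9, d=7, C=11, tardiness=max(0,11-7)=4
  Job 3: p=4, d=17, C=15, tardiness=max(0,15-17)=0
  Job 4: p=7, d=19, C=22, tardiness=max(0,22-19)=3
Total tardiness = 7

7


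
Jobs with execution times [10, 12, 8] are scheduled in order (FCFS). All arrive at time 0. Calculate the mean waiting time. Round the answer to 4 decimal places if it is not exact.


FCFS order (as given): [10, 12, 8]
Waiting times:
  Job 1: wait = 0
  Job 2: wait = 10
  Job 3: wait = 22
Sum of waiting times = 32
Average waiting time = 32/3 = 10.6667

10.6667


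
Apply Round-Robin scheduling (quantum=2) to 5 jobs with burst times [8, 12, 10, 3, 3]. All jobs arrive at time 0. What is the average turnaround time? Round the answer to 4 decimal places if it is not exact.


Time quantum = 2
Execution trace:
  J1 runs 2 units, time = 2
  J2 runs 2 units, time = 4
  J3 runs 2 units, time = 6
  J4 runs 2 units, time = 8
  J5 runs 2 units, time = 10
  J1 runs 2 units, time = 12
  J2 runs 2 units, time = 14
  J3 runs 2 units, time = 16
  J4 runs 1 units, time = 17
  J5 runs 1 units, time = 18
  J1 runs 2 units, time = 20
  J2 runs 2 units, time = 22
  J3 runs 2 units, time = 24
  J1 runs 2 units, time = 26
  J2 runs 2 units, time = 28
  J3 runs 2 units, time = 30
  J2 runs 2 units, time = 32
  J3 runs 2 units, time = 34
  J2 runs 2 units, time = 36
Finish times: [26, 36, 34, 17, 18]
Average turnaround = 131/5 = 26.2

26.2


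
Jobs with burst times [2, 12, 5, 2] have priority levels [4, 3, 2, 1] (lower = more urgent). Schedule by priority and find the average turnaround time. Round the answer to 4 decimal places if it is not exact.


Sort by priority (ascending = highest first):
Order: [(1, 2), (2, 5), (3, 12), (4, 2)]
Completion times:
  Priority 1, burst=2, C=2
  Priority 2, burst=5, C=7
  Priority 3, burst=12, C=19
  Priority 4, burst=2, C=21
Average turnaround = 49/4 = 12.25

12.25


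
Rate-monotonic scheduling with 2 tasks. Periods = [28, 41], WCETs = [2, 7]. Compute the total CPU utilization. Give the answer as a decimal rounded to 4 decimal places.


Compute individual utilizations (exact fractions):
  Task 1: C/T = 2/28 = 1/14 (approx. 0.0714)
  Task 2: C/T = 7/41 (approx. 0.1707)
Total utilization U = 1/14 + 7/41 = 139/574
Rounded to 4 decimal places: U = 0.2422
RM (Liu & Layland) bound for 2 tasks = 0.828427; compare with U = 139/574 (approx. 0.242160)
U <= bound, so schedulable by RM sufficient condition.

0.2422


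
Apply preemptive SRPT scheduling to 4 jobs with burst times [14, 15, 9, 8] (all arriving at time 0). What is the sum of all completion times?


Since all jobs arrive at t=0, SRPT equals SPT ordering.
SPT order: [8, 9, 14, 15]
Completion times:
  Job 1: p=8, C=8
  Job 2: p=9, C=17
  Job 3: p=14, C=31
  Job 4: p=15, C=46
Total completion time = 8 + 17 + 31 + 46 = 102

102


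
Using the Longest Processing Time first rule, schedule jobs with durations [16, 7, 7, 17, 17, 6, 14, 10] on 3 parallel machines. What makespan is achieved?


Sort jobs in decreasing order (LPT): [17, 17, 16, 14, 10, 7, 7, 6]
Assign each job to the least loaded machine:
  Machine 1: jobs [17, 10, 6], load = 33
  Machine 2: jobs [17, 7, 7], load = 31
  Machine 3: jobs [16, 14], load = 30
Makespan = max load = 33

33


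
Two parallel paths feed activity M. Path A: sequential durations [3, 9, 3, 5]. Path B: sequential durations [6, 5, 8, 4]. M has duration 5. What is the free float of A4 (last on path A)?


ES(A4) = sum of predecessors on chain A = 15
EF(A4) = ES + duration = 15 + 5 = 20
Successor of A4 is M. ES(M) = max(sum(A), sum(B)) = max(20, 23) = 23
Free float = ES(successor) - EF(current) = 23 - 20 = 3

3


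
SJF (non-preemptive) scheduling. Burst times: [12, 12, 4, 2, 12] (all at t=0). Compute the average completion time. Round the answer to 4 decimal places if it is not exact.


SJF order (ascending): [2, 4, 12, 12, 12]
Completion times:
  Job 1: burst=2, C=2
  Job 2: burst=4, C=6
  Job 3: burst=12, C=18
  Job 4: burst=12, C=30
  Job 5: burst=12, C=42
Average completion = 98/5 = 19.6

19.6


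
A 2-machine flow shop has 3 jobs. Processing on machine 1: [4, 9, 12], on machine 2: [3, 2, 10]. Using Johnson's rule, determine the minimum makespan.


Apply Johnson's rule:
  Group 1 (a <= b): []
  Group 2 (a > b): [(3, 12, 10), (1, 4, 3), (2, 9, 2)]
Optimal job order: [3, 1, 2]
Schedule:
  Job 3: M1 done at 12, M2 done at 22
  Job 1: M1 done at 16, M2 done at 25
  Job 2: M1 done at 25, M2 done at 27
Makespan = 27

27


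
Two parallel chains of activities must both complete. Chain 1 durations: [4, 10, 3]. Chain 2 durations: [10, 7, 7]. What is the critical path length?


Path A total = 4 + 10 + 3 = 17
Path B total = 10 + 7 + 7 = 24
Critical path = longest path = max(17, 24) = 24

24


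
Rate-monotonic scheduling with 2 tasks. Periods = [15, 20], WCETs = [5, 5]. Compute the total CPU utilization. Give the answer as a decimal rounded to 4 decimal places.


Compute individual utilizations (exact fractions):
  Task 1: C/T = 5/15 = 1/3 (approx. 0.3333)
  Task 2: C/T = 5/20 = 1/4 (approx. 0.25)
Total utilization U = 1/3 + 1/4 = 7/12
Rounded to 4 decimal places: U = 0.5833
RM (Liu & Layland) bound for 2 tasks = 0.828427; compare with U = 7/12 (approx. 0.583333)
U <= bound, so schedulable by RM sufficient condition.

0.5833


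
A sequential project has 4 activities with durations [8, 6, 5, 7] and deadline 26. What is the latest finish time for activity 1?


LF(activity 1) = deadline - sum of successor durations
Successors: activities 2 through 4 with durations [6, 5, 7]
Sum of successor durations = 18
LF = 26 - 18 = 8

8


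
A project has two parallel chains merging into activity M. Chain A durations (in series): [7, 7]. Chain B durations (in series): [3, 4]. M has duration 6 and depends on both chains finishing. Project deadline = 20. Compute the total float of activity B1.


Forward pass: ES(B1) = sum of predecessors on chain B = 0
EF = ES + duration = 0 + 3 = 3
Backward pass: LF(M) = deadline = 20; LS(M) = 20 - 6 = 14
LF(B1) = LS(M) - sum(successors on chain B) = 14 - 4 = 10
LS = LF - duration = 10 - 3 = 7
Total float = LS - ES = 7 - 0 = 7

7


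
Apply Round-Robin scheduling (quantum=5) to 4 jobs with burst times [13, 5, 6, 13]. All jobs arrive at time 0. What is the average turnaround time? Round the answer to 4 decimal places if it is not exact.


Time quantum = 5
Execution trace:
  J1 runs 5 units, time = 5
  J2 runs 5 units, time = 10
  J3 runs 5 units, time = 15
  J4 runs 5 units, time = 20
  J1 runs 5 units, time = 25
  J3 runs 1 units, time = 26
  J4 runs 5 units, time = 31
  J1 runs 3 units, time = 34
  J4 runs 3 units, time = 37
Finish times: [34, 10, 26, 37]
Average turnaround = 107/4 = 26.75

26.75


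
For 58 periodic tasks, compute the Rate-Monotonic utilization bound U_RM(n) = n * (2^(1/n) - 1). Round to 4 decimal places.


Compute 2^(1/58) = 1.0120225098
Subtract 1: 1.0120225098 - 1 = 0.0120225098
Multiply by n: 58 * 0.0120225098 = 0.6973055684
Round to 4 dp: 0.6973

0.6973


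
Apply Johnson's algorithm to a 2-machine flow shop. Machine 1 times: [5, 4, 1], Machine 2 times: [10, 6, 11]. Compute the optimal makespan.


Apply Johnson's rule:
  Group 1 (a <= b): [(3, 1, 11), (2, 4, 6), (1, 5, 10)]
  Group 2 (a > b): []
Optimal job order: [3, 2, 1]
Schedule:
  Job 3: M1 done at 1, M2 done at 12
  Job 2: M1 done at 5, M2 done at 18
  Job 1: M1 done at 10, M2 done at 28
Makespan = 28

28


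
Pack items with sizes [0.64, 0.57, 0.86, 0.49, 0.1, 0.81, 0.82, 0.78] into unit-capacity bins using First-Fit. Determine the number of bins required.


Place items sequentially using First-Fit:
  Item 0.64 -> new Bin 1
  Item 0.57 -> new Bin 2
  Item 0.86 -> new Bin 3
  Item 0.49 -> new Bin 4
  Item 0.1 -> Bin 1 (now 0.74)
  Item 0.81 -> new Bin 5
  Item 0.82 -> new Bin 6
  Item 0.78 -> new Bin 7
Total bins used = 7

7


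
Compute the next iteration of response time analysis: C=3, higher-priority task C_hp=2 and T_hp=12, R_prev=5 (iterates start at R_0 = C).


R_next = C + ceil(R_prev / T_hp) * C_hp
ceil(5 / 12) = ceil(0.4167) = 1
Interference = 1 * 2 = 2
R_next = 3 + 2 = 5
R_next = R_prev, so the iteration has converged (response time = 5).

5


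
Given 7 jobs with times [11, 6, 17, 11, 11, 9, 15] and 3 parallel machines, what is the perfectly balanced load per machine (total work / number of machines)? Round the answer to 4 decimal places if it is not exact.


Total processing time = 11 + 6 + 17 + 11 + 11 + 9 + 15 = 80
Number of machines = 3
Ideal balanced load = 80 / 3 = 26.6667

26.6667


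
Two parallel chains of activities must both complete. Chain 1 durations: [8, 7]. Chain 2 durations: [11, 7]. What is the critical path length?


Path A total = 8 + 7 = 15
Path B total = 11 + 7 = 18
Critical path = longest path = max(15, 18) = 18

18


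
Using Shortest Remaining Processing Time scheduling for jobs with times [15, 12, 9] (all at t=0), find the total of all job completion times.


Since all jobs arrive at t=0, SRPT equals SPT ordering.
SPT order: [9, 12, 15]
Completion times:
  Job 1: p=9, C=9
  Job 2: p=12, C=21
  Job 3: p=15, C=36
Total completion time = 9 + 21 + 36 = 66

66


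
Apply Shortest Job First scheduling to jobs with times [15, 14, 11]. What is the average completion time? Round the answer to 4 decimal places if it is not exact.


SJF order (ascending): [11, 14, 15]
Completion times:
  Job 1: burst=11, C=11
  Job 2: burst=14, C=25
  Job 3: burst=15, C=40
Average completion = 76/3 = 25.3333

25.3333


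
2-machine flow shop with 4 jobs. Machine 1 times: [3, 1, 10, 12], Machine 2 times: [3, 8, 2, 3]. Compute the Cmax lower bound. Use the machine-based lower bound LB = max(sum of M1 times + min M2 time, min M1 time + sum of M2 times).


LB1 = sum(M1 times) + min(M2 times) = 26 + 2 = 28
LB2 = min(M1 times) + sum(M2 times) = 1 + 16 = 17
Lower bound = max(LB1, LB2) = max(28, 17) = 28

28


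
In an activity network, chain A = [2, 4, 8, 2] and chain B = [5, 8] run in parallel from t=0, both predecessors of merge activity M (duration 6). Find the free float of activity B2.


ES(B2) = sum of predecessors on chain B = 5
EF(B2) = ES + duration = 5 + 8 = 13
Successor of B2 is M. ES(M) = max(sum(A), sum(B)) = max(16, 13) = 16
Free float = ES(successor) - EF(current) = 16 - 13 = 3

3


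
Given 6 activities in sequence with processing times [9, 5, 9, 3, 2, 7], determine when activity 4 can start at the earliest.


Activity 4 starts after activities 1 through 3 complete.
Predecessor durations: [9, 5, 9]
ES = 9 + 5 + 9 = 23

23


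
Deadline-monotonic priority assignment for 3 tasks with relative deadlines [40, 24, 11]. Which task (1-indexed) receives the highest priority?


Sort tasks by relative deadline (ascending):
  Task 3: deadline = 11
  Task 2: deadline = 24
  Task 1: deadline = 40
Priority order (highest first): [3, 2, 1]
Highest priority task = 3

3


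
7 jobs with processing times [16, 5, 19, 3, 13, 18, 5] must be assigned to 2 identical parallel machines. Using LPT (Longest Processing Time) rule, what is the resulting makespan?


Sort jobs in decreasing order (LPT): [19, 18, 16, 13, 5, 5, 3]
Assign each job to the least loaded machine:
  Machine 1: jobs [19, 13, 5, 3], load = 40
  Machine 2: jobs [18, 16, 5], load = 39
Makespan = max load = 40

40


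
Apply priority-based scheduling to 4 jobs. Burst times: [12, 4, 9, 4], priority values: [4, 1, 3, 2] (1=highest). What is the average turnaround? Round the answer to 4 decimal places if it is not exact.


Sort by priority (ascending = highest first):
Order: [(1, 4), (2, 4), (3, 9), (4, 12)]
Completion times:
  Priority 1, burst=4, C=4
  Priority 2, burst=4, C=8
  Priority 3, burst=9, C=17
  Priority 4, burst=12, C=29
Average turnaround = 58/4 = 14.5

14.5


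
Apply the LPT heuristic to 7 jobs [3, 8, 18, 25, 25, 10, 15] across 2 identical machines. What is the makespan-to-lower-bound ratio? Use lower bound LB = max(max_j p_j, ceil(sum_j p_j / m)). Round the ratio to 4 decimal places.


LPT order: [25, 25, 18, 15, 10, 8, 3]
Machine loads after assignment: [51, 53]
LPT makespan = 53
Lower bound = max(max_job, ceil(total/2)) = max(25, 52) = 52
Ratio = 53 / 52 = 1.0192

1.0192


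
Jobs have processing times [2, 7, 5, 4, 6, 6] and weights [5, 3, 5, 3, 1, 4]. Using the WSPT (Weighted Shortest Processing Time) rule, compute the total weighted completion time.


Compute p/w ratios and sort ascending (WSPT): [(2, 5), (5, 5), (4, 3), (6, 4), (7, 3), (6, 1)]
Compute weighted completion times:
  Job (p=2,w=5): C=2, w*C=5*2=10
  Job (p=5,w=5): C=7, w*C=5*7=35
  Job (p=4,w=3): C=11, w*C=3*11=33
  Job (p=6,w=4): C=17, w*C=4*17=68
  Job (p=7,w=3): C=24, w*C=3*24=72
  Job (p=6,w=1): C=30, w*C=1*30=30
Total weighted completion time = 248

248


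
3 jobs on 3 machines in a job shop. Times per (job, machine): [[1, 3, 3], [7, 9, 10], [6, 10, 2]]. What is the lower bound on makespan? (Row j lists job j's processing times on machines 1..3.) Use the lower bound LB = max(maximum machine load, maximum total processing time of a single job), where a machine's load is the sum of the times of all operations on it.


Machine loads:
  Machine 1: 1 + 7 + 6 = 14
  Machine 2: 3 + 9 + 10 = 22
  Machine 3: 3 + 10 + 2 = 15
Max machine load = 22
Job totals:
  Job 1: 7
  Job 2: 26
  Job 3: 18
Max job total = 26
Lower bound = max(22, 26) = 26

26


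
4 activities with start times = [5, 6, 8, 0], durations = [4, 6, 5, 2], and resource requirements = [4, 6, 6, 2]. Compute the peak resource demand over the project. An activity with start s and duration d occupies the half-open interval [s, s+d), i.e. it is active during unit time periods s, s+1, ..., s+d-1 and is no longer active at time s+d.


Each activity i is active on [start_i, start_i + duration_i).
Compute total resource usage per time slot:
  t=0: active resources = [2], total = 2
  t=1: active resources = [2], total = 2
  t=2: active resources = [], total = 0
  t=3: active resources = [], total = 0
  t=4: active resources = [], total = 0
  t=5: active resources = [4], total = 4
  t=6: active resources = [4, 6], total = 10
  t=7: active resources = [4, 6], total = 10
  t=8: active resources = [4, 6, 6], total = 16
  t=9: active resources = [6, 6], total = 12
  t=10: active resources = [6, 6], total = 12
  t=11: active resources = [6, 6], total = 12
  t=12: active resources = [6], total = 6
Peak resource demand = 16

16


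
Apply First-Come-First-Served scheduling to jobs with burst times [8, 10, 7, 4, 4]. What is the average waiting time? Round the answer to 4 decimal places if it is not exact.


FCFS order (as given): [8, 10, 7, 4, 4]
Waiting times:
  Job 1: wait = 0
  Job 2: wait = 8
  Job 3: wait = 18
  Job 4: wait = 25
  Job 5: wait = 29
Sum of waiting times = 80
Average waiting time = 80/5 = 16.0

16.0


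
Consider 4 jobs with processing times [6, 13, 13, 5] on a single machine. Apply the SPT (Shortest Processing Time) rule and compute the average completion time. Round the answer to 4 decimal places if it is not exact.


Sort jobs by processing time (SPT order): [5, 6, 13, 13]
Compute completion times sequentially:
  Job 1: processing = 5, completes at 5
  Job 2: processing = 6, completes at 11
  Job 3: processing = 13, completes at 24
  Job 4: processing = 13, completes at 37
Sum of completion times = 77
Average completion time = 77/4 = 19.25

19.25


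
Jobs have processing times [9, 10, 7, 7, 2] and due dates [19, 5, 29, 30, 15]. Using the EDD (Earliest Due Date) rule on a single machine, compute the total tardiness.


Sort by due date (EDD order): [(10, 5), (2, 15), (9, 19), (7, 29), (7, 30)]
Compute completion times and tardiness:
  Job 1: p=10, d=5, C=10, tardiness=max(0,10-5)=5
  Job 2: p=2, d=15, C=12, tardiness=max(0,12-15)=0
  Job 3: p=9, d=19, C=21, tardiness=max(0,21-19)=2
  Job 4: p=7, d=29, C=28, tardiness=max(0,28-29)=0
  Job 5: p=7, d=30, C=35, tardiness=max(0,35-30)=5
Total tardiness = 12

12


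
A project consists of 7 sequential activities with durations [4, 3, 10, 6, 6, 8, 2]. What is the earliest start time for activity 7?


Activity 7 starts after activities 1 through 6 complete.
Predecessor durations: [4, 3, 10, 6, 6, 8]
ES = 4 + 3 + 10 + 6 + 6 + 8 = 37

37


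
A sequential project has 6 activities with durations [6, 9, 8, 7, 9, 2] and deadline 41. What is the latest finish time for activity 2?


LF(activity 2) = deadline - sum of successor durations
Successors: activities 3 through 6 with durations [8, 7, 9, 2]
Sum of successor durations = 26
LF = 41 - 26 = 15

15


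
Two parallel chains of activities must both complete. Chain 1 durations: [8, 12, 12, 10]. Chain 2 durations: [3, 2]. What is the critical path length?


Path A total = 8 + 12 + 12 + 10 = 42
Path B total = 3 + 2 = 5
Critical path = longest path = max(42, 5) = 42

42


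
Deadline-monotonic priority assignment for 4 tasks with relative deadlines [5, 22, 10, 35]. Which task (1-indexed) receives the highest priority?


Sort tasks by relative deadline (ascending):
  Task 1: deadline = 5
  Task 3: deadline = 10
  Task 2: deadline = 22
  Task 4: deadline = 35
Priority order (highest first): [1, 3, 2, 4]
Highest priority task = 1

1


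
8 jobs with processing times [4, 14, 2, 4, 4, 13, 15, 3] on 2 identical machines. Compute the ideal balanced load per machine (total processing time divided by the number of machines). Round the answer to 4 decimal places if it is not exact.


Total processing time = 4 + 14 + 2 + 4 + 4 + 13 + 15 + 3 = 59
Number of machines = 2
Ideal balanced load = 59 / 2 = 29.5

29.5


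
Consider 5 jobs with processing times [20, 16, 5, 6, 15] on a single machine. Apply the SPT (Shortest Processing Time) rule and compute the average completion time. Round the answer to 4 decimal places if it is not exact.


Sort jobs by processing time (SPT order): [5, 6, 15, 16, 20]
Compute completion times sequentially:
  Job 1: processing = 5, completes at 5
  Job 2: processing = 6, completes at 11
  Job 3: processing = 15, completes at 26
  Job 4: processing = 16, completes at 42
  Job 5: processing = 20, completes at 62
Sum of completion times = 146
Average completion time = 146/5 = 29.2

29.2


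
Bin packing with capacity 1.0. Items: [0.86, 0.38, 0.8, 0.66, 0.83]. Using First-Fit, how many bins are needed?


Place items sequentially using First-Fit:
  Item 0.86 -> new Bin 1
  Item 0.38 -> new Bin 2
  Item 0.8 -> new Bin 3
  Item 0.66 -> new Bin 4
  Item 0.83 -> new Bin 5
Total bins used = 5

5


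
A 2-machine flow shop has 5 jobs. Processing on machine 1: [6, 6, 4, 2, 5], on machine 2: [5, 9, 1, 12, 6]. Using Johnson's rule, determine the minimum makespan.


Apply Johnson's rule:
  Group 1 (a <= b): [(4, 2, 12), (5, 5, 6), (2, 6, 9)]
  Group 2 (a > b): [(1, 6, 5), (3, 4, 1)]
Optimal job order: [4, 5, 2, 1, 3]
Schedule:
  Job 4: M1 done at 2, M2 done at 14
  Job 5: M1 done at 7, M2 done at 20
  Job 2: M1 done at 13, M2 done at 29
  Job 1: M1 done at 19, M2 done at 34
  Job 3: M1 done at 23, M2 done at 35
Makespan = 35

35


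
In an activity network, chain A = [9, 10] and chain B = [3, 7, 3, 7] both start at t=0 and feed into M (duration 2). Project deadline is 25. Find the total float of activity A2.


Forward pass: ES(A2) = sum of predecessors on chain A = 9
EF = ES + duration = 9 + 10 = 19
Backward pass: LF(M) = deadline = 25; LS(M) = 25 - 2 = 23
LF(A2) = LS(M) - sum(successors on chain A) = 23 - 0 = 23
LS = LF - duration = 23 - 10 = 13
Total float = LS - ES = 13 - 9 = 4

4


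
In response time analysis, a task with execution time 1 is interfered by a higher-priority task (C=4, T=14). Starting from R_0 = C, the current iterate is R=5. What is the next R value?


R_next = C + ceil(R_prev / T_hp) * C_hp
ceil(5 / 14) = ceil(0.3571) = 1
Interference = 1 * 4 = 4
R_next = 1 + 4 = 5
R_next = R_prev, so the iteration has converged (response time = 5).

5


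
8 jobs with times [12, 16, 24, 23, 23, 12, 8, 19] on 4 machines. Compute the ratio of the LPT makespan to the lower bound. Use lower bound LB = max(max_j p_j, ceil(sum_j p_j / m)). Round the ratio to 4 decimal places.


LPT order: [24, 23, 23, 19, 16, 12, 12, 8]
Machine loads after assignment: [32, 35, 35, 35]
LPT makespan = 35
Lower bound = max(max_job, ceil(total/4)) = max(24, 35) = 35
Ratio = 35 / 35 = 1.0

1.0


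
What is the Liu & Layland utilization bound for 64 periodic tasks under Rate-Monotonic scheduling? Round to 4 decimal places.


Compute 2^(1/64) = 1.0108892861
Subtract 1: 1.0108892861 - 1 = 0.0108892861
Multiply by n: 64 * 0.0108892861 = 0.6969143104
Round to 4 dp: 0.6969

0.6969


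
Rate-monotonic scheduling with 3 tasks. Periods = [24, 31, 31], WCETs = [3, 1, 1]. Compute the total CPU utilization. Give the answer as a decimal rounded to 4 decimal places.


Compute individual utilizations (exact fractions):
  Task 1: C/T = 3/24 = 1/8 (approx. 0.125)
  Task 2: C/T = 1/31 (approx. 0.0323)
  Task 3: C/T = 1/31 (approx. 0.0323)
Total utilization U = 1/8 + 1/31 + 1/31 = 47/248
Rounded to 4 decimal places: U = 0.1895
RM (Liu & Layland) bound for 3 tasks = 0.779763; compare with U = 47/248 (approx. 0.189516)
U <= bound, so schedulable by RM sufficient condition.

0.1895


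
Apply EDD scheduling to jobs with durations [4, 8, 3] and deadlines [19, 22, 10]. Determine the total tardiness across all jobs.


Sort by due date (EDD order): [(3, 10), (4, 19), (8, 22)]
Compute completion times and tardiness:
  Job 1: p=3, d=10, C=3, tardiness=max(0,3-10)=0
  Job 2: p=4, d=19, C=7, tardiness=max(0,7-19)=0
  Job 3: p=8, d=22, C=15, tardiness=max(0,15-22)=0
Total tardiness = 0

0


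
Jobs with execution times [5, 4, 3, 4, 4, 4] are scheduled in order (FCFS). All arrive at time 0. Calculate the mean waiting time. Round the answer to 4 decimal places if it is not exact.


FCFS order (as given): [5, 4, 3, 4, 4, 4]
Waiting times:
  Job 1: wait = 0
  Job 2: wait = 5
  Job 3: wait = 9
  Job 4: wait = 12
  Job 5: wait = 16
  Job 6: wait = 20
Sum of waiting times = 62
Average waiting time = 62/6 = 10.3333

10.3333


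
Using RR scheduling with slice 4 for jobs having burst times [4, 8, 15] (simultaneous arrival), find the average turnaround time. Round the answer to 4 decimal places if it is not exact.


Time quantum = 4
Execution trace:
  J1 runs 4 units, time = 4
  J2 runs 4 units, time = 8
  J3 runs 4 units, time = 12
  J2 runs 4 units, time = 16
  J3 runs 4 units, time = 20
  J3 runs 4 units, time = 24
  J3 runs 3 units, time = 27
Finish times: [4, 16, 27]
Average turnaround = 47/3 = 15.6667

15.6667


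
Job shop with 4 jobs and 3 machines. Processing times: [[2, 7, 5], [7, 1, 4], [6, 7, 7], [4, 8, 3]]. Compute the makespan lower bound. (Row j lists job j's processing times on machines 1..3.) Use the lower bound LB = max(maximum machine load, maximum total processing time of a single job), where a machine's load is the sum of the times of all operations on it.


Machine loads:
  Machine 1: 2 + 7 + 6 + 4 = 19
  Machine 2: 7 + 1 + 7 + 8 = 23
  Machine 3: 5 + 4 + 7 + 3 = 19
Max machine load = 23
Job totals:
  Job 1: 14
  Job 2: 12
  Job 3: 20
  Job 4: 15
Max job total = 20
Lower bound = max(23, 20) = 23

23
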